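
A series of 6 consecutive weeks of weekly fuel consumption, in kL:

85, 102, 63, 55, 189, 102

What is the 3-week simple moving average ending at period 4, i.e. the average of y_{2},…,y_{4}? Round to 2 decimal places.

73.33

Sum of periods 2–4: 102 + 63 + 55 = 220
Divide by 3: 220 / 3 = 73.33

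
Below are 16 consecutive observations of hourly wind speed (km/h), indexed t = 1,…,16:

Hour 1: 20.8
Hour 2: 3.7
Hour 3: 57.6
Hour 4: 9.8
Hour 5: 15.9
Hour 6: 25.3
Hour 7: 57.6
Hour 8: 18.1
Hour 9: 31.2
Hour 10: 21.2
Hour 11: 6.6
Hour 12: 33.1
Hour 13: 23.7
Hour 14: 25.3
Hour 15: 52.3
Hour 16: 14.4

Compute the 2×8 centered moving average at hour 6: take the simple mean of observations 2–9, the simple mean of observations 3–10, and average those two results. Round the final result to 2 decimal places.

Sum over 2–9: 3.7 + 57.6 + 9.8 + 15.9 + 25.3 + 57.6 + 18.1 + 31.2 = 219.2
Sum over 3–10: 57.6 + 9.8 + 15.9 + 25.3 + 57.6 + 18.1 + 31.2 + 21.2 = 236.7
CMA at t=6 = (219.2 + 236.7) / (2·8) = 455.9 / 16 = 28.49

28.49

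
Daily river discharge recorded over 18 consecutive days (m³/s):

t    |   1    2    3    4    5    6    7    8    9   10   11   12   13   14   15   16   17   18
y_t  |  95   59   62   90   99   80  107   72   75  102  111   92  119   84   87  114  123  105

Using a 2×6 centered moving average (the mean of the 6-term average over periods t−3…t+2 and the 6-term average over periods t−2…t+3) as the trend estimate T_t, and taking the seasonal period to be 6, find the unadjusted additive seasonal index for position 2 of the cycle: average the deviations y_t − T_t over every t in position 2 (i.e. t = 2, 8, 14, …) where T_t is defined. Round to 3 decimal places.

-18.167

Season position 2 occurs at t = 8, 14 (where T_t is defined).
t=8: T_8 = 90.16667; y_8 − T_8 = 72 − 90.16667 = -18.16667
t=14: T_14 = 102.16667; y_14 − T_14 = 84 − 102.16667 = -18.16667
Mean deviation: (-18.16667 + -18.16667) / 2 = -18.167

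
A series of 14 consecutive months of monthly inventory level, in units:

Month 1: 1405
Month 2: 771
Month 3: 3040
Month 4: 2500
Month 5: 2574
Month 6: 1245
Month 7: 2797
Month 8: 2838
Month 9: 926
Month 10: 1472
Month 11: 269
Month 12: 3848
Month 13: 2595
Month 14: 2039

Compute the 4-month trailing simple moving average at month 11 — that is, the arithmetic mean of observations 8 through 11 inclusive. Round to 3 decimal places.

1376.250

Sum of periods 8–11: 2838 + 926 + 1472 + 269 = 5505
Divide by 4: 5505 / 4 = 1376.250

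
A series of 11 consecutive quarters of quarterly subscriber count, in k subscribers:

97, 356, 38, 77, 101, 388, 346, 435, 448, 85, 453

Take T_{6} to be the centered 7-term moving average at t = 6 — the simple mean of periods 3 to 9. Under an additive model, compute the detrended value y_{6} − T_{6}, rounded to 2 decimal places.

126.14

Trend T_6 = (38 + 77 + 101 + 388 + 346 + 435 + 448) / 7 = 1833/7 = 261.8571
Detrended value: 388 − 261.8571 = 126.14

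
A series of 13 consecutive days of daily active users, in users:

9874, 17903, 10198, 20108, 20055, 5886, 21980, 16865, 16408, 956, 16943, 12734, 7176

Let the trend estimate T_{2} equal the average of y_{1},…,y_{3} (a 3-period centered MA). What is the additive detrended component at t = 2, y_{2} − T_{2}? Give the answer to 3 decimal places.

Trend T_2 = (9874 + 17903 + 10198) / 3 = 37975/3 = 12658.33333
Detrended value: 17903 − 12658.33333 = 5244.667

5244.667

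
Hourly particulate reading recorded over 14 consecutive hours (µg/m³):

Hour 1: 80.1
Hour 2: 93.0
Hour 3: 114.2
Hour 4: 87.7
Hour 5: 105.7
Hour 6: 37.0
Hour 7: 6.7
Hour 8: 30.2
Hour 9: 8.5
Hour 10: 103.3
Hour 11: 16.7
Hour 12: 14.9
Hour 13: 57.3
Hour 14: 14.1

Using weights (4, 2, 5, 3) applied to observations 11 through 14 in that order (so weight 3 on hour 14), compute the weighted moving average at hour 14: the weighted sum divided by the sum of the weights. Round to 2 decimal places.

30.39

Weighted sum: 4·16.7 + 2·14.9 + 5·57.3 + 3·14.1 = 66.8 + 29.8 + 286.5 + 42.3 = 425.4
Weight total: 4 + 2 + 5 + 3 = 14
WMA = 425.4 / 14 = 30.39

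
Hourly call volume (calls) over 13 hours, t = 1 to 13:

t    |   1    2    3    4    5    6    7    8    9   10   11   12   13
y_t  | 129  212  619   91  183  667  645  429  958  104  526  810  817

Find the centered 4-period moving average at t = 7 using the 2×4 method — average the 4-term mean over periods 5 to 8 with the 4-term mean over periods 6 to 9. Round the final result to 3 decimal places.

577.875

Sum over 5–8: 183 + 667 + 645 + 429 = 1924
Sum over 6–9: 667 + 645 + 429 + 958 = 2699
CMA at t=7 = (1924 + 2699) / (2·4) = 4623 / 8 = 577.875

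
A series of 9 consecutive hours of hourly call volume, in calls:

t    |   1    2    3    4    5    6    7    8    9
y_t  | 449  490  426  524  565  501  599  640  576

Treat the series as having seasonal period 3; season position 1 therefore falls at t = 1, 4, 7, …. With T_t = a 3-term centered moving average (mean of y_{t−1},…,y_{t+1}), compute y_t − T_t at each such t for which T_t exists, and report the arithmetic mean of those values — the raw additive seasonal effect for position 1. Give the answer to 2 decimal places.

19.00

Season position 1 occurs at t = 4, 7 (where T_t is defined).
t=4: T_4 = 505.0000; y_4 − T_4 = 524 − 505.0000 = 19.0000
t=7: T_7 = 580.0000; y_7 − T_7 = 599 − 580.0000 = 19.0000
Mean deviation: (19.0000 + 19.0000) / 2 = 19.00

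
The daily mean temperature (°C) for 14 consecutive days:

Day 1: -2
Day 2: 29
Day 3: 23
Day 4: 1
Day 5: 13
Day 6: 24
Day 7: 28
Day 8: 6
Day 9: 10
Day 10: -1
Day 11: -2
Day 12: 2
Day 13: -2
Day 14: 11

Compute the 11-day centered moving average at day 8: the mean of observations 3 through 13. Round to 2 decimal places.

Sum of periods 3–13: 23 + 1 + 13 + 24 + 28 + 6 + 10 + (-1) + (-2) + 2 + (-2) = 102
Divide by 11: 102 / 11 = 9.27

9.27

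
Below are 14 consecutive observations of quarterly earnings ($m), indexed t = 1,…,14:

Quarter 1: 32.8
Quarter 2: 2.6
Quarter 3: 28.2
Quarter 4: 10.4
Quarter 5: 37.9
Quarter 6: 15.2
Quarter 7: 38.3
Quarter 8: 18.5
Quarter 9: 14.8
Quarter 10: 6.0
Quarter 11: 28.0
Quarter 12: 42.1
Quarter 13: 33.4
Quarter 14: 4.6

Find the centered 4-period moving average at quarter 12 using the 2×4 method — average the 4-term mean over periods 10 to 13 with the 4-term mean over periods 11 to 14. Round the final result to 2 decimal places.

Sum over 10–13: 6.0 + 28.0 + 42.1 + 33.4 = 109.5
Sum over 11–14: 28.0 + 42.1 + 33.4 + 4.6 = 108.1
CMA at t=12 = (109.5 + 108.1) / (2·4) = 217.6 / 8 = 27.20

27.20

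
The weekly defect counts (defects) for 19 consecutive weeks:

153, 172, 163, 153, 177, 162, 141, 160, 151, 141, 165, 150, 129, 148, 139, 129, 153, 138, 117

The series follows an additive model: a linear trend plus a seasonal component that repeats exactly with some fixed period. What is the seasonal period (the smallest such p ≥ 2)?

6

First differences y_{t+1} − y_t: 19, -9, -10, 24, -15, -21, 19, -9, -10, 24, -15, -21, 19, -9, …
The difference pattern repeats every 6 terms and not for any smaller step, so p = 6.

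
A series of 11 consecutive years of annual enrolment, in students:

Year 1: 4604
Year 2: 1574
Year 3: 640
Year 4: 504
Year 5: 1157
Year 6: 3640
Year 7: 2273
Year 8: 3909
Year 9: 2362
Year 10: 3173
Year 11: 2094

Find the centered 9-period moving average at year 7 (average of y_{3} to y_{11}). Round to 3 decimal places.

Sum of periods 3–11: 640 + 504 + 1157 + 3640 + 2273 + 3909 + 2362 + 3173 + 2094 = 19752
Divide by 9: 19752 / 9 = 2194.667

2194.667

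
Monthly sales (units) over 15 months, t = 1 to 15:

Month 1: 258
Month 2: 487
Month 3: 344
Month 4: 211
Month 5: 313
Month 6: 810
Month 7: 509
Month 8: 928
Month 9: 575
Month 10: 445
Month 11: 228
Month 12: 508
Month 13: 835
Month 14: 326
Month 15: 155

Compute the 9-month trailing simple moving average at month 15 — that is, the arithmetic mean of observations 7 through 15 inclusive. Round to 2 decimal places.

Sum of periods 7–15: 509 + 928 + 575 + 445 + 228 + 508 + 835 + 326 + 155 = 4509
Divide by 9: 4509 / 9 = 501.00

501.00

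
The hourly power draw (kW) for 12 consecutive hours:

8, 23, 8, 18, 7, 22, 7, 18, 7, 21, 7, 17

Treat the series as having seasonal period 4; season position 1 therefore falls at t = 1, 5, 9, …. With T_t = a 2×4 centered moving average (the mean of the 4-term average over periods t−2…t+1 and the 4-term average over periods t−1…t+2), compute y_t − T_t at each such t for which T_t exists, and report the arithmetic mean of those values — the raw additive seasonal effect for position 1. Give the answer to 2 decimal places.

Season position 1 occurs at t = 5, 9 (where T_t is defined).
t=5: T_5 = 13.6250; y_5 − T_5 = 7 − 13.6250 = -6.6250
t=9: T_9 = 13.2500; y_9 − T_9 = 7 − 13.2500 = -6.2500
Mean deviation: (-6.6250 + -6.2500) / 2 = -6.44

-6.44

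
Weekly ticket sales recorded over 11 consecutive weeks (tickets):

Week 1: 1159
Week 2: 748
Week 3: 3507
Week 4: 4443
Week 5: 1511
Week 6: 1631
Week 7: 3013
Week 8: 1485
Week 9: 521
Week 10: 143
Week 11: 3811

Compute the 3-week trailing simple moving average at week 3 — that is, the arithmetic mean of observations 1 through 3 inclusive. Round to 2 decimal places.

Sum of periods 1–3: 1159 + 748 + 3507 = 5414
Divide by 3: 5414 / 3 = 1804.67

1804.67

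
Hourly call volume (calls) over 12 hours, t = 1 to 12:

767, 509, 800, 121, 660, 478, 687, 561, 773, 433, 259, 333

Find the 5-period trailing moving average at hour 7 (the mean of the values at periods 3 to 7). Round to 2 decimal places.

Sum of periods 3–7: 800 + 121 + 660 + 478 + 687 = 2746
Divide by 5: 2746 / 5 = 549.20

549.20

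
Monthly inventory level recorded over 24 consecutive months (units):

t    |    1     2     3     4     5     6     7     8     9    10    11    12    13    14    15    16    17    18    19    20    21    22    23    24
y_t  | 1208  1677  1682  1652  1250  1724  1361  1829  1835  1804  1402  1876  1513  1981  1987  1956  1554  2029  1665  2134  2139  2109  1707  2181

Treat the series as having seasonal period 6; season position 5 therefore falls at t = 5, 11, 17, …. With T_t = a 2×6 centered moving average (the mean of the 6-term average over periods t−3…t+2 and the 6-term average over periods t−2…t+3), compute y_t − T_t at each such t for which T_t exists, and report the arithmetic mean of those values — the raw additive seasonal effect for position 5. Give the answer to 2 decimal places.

Season position 5 occurs at t = 5, 11, 17 (where T_t is defined).
t=5: T_5 = 1570.3333; y_5 − T_5 = 1250 − 1570.3333 = -320.3333
t=11: T_11 = 1722.5000; y_11 − T_11 = 1402 − 1722.5000 = -320.5000
t=17: T_17 = 1874.7500; y_17 − T_17 = 1554 − 1874.7500 = -320.7500
Mean deviation: (-320.3333 + -320.5000 + -320.7500) / 3 = -320.53

-320.53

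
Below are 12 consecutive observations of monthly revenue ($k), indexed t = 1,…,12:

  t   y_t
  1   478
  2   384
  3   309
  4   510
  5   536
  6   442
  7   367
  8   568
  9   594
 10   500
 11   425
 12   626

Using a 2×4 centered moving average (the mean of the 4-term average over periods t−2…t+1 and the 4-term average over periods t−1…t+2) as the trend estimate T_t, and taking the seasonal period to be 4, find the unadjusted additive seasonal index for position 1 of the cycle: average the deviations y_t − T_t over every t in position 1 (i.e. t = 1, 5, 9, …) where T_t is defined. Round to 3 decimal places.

Season position 1 occurs at t = 5, 9 (where T_t is defined).
t=5: T_5 = 456.50000; y_5 − T_5 = 536 − 456.50000 = 79.50000
t=9: T_9 = 514.50000; y_9 − T_9 = 594 − 514.50000 = 79.50000
Mean deviation: (79.50000 + 79.50000) / 2 = 79.500

79.500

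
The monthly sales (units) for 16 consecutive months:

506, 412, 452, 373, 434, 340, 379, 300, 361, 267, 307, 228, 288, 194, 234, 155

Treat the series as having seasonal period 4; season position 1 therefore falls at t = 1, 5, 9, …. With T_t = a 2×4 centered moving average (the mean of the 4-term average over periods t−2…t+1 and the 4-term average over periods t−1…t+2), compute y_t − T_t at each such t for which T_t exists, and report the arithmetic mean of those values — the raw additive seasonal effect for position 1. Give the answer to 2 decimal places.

Season position 1 occurs at t = 5, 9, 13 (where T_t is defined).
t=5: T_5 = 390.6250; y_5 − T_5 = 434 − 390.6250 = 43.3750
t=9: T_9 = 317.7500; y_9 − T_9 = 361 − 317.7500 = 43.2500
t=13: T_13 = 245.1250; y_13 − T_13 = 288 − 245.1250 = 42.8750
Mean deviation: (43.3750 + 43.2500 + 42.8750) / 3 = 43.17

43.17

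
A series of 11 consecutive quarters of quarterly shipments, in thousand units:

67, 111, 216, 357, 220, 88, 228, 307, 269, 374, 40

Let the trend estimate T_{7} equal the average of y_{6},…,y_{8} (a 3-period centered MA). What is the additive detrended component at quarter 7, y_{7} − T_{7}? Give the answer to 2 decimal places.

Trend T_7 = (88 + 228 + 307) / 3 = 623/3 = 207.6667
Detrended value: 228 − 207.6667 = 20.33

20.33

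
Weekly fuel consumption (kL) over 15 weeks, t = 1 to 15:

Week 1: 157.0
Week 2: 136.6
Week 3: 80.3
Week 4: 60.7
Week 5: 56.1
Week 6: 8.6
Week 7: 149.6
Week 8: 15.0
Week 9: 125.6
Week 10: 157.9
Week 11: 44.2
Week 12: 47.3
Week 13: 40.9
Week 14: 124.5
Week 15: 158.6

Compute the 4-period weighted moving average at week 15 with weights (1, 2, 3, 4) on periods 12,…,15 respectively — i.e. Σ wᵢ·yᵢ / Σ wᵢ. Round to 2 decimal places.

113.70

Weighted sum: 1·47.3 + 2·40.9 + 3·124.5 + 4·158.6 = 47.3 + 81.8 + 373.5 + 634.4 = 1137.0
Weight total: 1 + 2 + 3 + 4 = 10
WMA = 1137.0 / 10 = 113.70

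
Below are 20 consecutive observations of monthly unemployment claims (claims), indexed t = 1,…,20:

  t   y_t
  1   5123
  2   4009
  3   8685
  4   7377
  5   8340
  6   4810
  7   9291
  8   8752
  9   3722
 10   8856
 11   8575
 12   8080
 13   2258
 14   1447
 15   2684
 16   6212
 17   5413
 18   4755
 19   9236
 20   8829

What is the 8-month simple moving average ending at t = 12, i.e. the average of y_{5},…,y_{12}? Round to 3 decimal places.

7553.250

Sum of periods 5–12: 8340 + 4810 + 9291 + 8752 + 3722 + 8856 + 8575 + 8080 = 60426
Divide by 8: 60426 / 8 = 7553.250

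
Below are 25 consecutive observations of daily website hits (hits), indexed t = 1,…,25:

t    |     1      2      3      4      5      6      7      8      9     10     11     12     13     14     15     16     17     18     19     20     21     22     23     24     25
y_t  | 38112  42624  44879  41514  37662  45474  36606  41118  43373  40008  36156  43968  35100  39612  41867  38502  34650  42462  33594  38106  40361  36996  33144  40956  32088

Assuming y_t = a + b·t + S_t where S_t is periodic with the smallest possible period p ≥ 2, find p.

6

First differences y_{t+1} − y_t: 4512, 2255, -3365, -3852, 7812, -8868, 4512, 2255, -3365, -3852, 7812, -8868, 4512, 2255, …
The difference pattern repeats every 6 terms and not for any smaller step, so p = 6.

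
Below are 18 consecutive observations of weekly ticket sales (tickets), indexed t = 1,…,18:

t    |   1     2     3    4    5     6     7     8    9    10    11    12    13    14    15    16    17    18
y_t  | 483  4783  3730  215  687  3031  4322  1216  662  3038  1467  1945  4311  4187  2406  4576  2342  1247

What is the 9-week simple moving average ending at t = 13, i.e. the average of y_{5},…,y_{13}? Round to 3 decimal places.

Sum of periods 5–13: 687 + 3031 + 4322 + 1216 + 662 + 3038 + 1467 + 1945 + 4311 = 20679
Divide by 9: 20679 / 9 = 2297.667

2297.667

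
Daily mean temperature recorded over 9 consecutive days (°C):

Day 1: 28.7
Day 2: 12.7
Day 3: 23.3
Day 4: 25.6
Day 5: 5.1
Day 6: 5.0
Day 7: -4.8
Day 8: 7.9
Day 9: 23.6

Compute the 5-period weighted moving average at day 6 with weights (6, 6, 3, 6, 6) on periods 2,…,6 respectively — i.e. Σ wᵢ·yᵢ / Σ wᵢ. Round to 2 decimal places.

13.09

Weighted sum: 6·12.7 + 6·23.3 + 3·25.6 + 6·5.1 + 6·5.0 = 76.2 + 139.8 + 76.8 + 30.6 + 30.0 = 353.4
Weight total: 6 + 6 + 3 + 6 + 6 = 27
WMA = 353.4 / 27 = 13.09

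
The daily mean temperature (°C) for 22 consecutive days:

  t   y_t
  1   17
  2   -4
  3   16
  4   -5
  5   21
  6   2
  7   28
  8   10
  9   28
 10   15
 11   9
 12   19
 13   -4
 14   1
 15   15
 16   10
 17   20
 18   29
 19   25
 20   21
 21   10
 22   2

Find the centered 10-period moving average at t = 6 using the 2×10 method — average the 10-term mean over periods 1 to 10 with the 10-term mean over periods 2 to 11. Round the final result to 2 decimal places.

Sum over 1–10: 17 + (-4) + 16 + (-5) + 21 + 2 + 28 + 10 + 28 + 15 = 128
Sum over 2–11: (-4) + 16 + (-5) + 21 + 2 + 28 + 10 + 28 + 15 + 9 = 120
CMA at t=6 = (128 + 120) / (2·10) = 248 / 20 = 12.40

12.40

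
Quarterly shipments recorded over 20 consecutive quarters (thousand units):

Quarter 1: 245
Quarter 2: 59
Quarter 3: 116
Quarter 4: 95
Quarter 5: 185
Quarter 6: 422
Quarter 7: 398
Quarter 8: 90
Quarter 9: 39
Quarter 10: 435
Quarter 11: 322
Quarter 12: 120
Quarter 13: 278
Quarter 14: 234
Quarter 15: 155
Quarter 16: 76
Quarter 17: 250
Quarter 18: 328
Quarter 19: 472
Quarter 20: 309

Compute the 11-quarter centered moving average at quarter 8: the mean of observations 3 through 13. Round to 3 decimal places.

Sum of periods 3–13: 116 + 95 + 185 + 422 + 398 + 90 + 39 + 435 + 322 + 120 + 278 = 2500
Divide by 11: 2500 / 11 = 227.273

227.273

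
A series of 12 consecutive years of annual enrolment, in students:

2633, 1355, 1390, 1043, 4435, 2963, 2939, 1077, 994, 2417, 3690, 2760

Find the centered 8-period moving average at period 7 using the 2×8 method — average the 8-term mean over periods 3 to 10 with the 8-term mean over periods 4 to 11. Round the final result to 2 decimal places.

Sum over 3–10: 1390 + 1043 + 4435 + 2963 + 2939 + 1077 + 994 + 2417 = 17258
Sum over 4–11: 1043 + 4435 + 2963 + 2939 + 1077 + 994 + 2417 + 3690 = 19558
CMA at t=7 = (17258 + 19558) / (2·8) = 36816 / 16 = 2301.00

2301.00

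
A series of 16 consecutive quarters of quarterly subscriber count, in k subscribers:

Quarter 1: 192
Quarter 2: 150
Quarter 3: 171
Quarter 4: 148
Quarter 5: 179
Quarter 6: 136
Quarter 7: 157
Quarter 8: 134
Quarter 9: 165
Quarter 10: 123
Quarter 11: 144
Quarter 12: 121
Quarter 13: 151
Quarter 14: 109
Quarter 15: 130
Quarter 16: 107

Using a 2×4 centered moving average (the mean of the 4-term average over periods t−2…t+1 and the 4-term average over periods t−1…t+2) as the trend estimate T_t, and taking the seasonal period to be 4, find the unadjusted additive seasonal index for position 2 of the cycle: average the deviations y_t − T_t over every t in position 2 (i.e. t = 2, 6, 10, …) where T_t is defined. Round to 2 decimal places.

Season position 2 occurs at t = 6, 10, 14 (where T_t is defined).
t=6: T_6 = 153.2500; y_6 − T_6 = 136 − 153.2500 = -17.2500
t=10: T_10 = 139.8750; y_10 − T_10 = 123 − 139.8750 = -16.8750
t=14: T_14 = 126.0000; y_14 − T_14 = 109 − 126.0000 = -17.0000
Mean deviation: (-17.2500 + -16.8750 + -17.0000) / 3 = -17.04

-17.04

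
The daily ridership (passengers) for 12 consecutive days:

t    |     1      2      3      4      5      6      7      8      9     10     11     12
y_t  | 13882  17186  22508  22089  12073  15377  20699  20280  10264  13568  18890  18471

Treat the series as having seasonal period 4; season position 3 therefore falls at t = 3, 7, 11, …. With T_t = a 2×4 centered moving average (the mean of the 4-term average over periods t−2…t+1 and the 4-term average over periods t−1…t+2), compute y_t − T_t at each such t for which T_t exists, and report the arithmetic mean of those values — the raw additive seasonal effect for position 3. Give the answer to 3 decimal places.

3817.875

Season position 3 occurs at t = 3, 7 (where T_t is defined).
t=3: T_3 = 18690.12500; y_3 − T_3 = 22508 − 18690.12500 = 3817.87500
t=7: T_7 = 16881.12500; y_7 − T_7 = 20699 − 16881.12500 = 3817.87500
Mean deviation: (3817.87500 + 3817.87500) / 2 = 3817.875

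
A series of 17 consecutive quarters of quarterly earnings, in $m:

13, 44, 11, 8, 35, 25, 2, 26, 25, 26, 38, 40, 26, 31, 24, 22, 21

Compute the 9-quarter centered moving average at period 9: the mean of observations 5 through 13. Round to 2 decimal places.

Sum of periods 5–13: 35 + 25 + 2 + 26 + 25 + 26 + 38 + 40 + 26 = 243
Divide by 9: 243 / 9 = 27.00

27.00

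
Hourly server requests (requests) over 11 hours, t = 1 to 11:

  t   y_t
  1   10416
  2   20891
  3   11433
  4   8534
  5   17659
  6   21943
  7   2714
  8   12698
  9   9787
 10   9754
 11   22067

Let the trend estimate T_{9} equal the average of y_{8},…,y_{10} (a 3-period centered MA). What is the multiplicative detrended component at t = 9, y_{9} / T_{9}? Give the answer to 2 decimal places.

Trend T_9 = (12698 + 9787 + 9754) / 3 = 32239/3 = 10746.3333
Ratio to trend: 9787 / 10746.3333 = 0.91

0.91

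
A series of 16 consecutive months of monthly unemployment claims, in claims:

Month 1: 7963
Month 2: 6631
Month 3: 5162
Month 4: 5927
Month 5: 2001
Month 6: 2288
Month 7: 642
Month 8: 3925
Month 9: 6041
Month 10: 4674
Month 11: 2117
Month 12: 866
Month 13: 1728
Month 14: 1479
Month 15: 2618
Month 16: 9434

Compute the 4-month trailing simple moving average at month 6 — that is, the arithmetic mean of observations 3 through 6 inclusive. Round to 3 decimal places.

3844.500

Sum of periods 3–6: 5162 + 5927 + 2001 + 2288 = 15378
Divide by 4: 15378 / 4 = 3844.500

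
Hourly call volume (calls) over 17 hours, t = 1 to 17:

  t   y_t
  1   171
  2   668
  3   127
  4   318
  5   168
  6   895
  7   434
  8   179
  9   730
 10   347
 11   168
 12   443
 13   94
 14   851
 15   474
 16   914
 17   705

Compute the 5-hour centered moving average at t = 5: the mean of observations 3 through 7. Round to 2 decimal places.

388.40

Sum of periods 3–7: 127 + 318 + 168 + 895 + 434 = 1942
Divide by 5: 1942 / 5 = 388.40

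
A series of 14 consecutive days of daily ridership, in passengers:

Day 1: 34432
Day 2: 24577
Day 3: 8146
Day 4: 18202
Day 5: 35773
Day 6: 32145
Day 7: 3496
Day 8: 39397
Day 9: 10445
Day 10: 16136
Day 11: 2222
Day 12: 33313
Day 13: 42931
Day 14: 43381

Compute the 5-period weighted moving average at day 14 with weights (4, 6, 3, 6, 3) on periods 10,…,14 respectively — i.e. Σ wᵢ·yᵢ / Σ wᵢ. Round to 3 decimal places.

25706.545

Weighted sum: 4·16136 + 6·2222 + 3·33313 + 6·42931 + 3·43381 = 64544 + 13332 + 99939 + 257586 + 130143 = 565544
Weight total: 4 + 6 + 3 + 6 + 3 = 22
WMA = 565544 / 22 = 25706.545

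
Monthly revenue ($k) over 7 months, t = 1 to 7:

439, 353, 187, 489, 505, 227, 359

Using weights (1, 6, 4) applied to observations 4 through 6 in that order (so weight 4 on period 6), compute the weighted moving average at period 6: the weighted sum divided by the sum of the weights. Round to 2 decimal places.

402.45

Weighted sum: 1·489 + 6·505 + 4·227 = 489 + 3030 + 908 = 4427
Weight total: 1 + 6 + 4 = 11
WMA = 4427 / 11 = 402.45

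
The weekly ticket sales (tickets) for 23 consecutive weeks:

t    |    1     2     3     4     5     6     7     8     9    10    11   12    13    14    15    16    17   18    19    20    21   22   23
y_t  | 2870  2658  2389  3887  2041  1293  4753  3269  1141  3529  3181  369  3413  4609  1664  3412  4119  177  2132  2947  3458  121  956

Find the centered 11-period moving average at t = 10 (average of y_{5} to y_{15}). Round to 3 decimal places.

2660.182

Sum of periods 5–15: 2041 + 1293 + 4753 + 3269 + 1141 + 3529 + 3181 + 369 + 3413 + 4609 + 1664 = 29262
Divide by 11: 29262 / 11 = 2660.182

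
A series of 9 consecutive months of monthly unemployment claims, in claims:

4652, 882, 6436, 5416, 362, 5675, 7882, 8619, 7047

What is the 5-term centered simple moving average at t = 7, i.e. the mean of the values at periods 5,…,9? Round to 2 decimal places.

Sum of periods 5–9: 362 + 5675 + 7882 + 8619 + 7047 = 29585
Divide by 5: 29585 / 5 = 5917.00

5917.00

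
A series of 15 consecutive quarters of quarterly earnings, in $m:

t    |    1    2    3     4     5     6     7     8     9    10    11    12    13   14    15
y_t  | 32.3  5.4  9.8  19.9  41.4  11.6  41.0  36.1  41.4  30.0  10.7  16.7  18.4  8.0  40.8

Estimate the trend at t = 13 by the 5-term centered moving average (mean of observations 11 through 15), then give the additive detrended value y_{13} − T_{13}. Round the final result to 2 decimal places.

-0.52

Trend T_13 = (10.7 + 16.7 + 18.4 + 8.0 + 40.8) / 5 = 94.6/5 = 18.9200
Detrended value: 18.4 − 18.9200 = -0.52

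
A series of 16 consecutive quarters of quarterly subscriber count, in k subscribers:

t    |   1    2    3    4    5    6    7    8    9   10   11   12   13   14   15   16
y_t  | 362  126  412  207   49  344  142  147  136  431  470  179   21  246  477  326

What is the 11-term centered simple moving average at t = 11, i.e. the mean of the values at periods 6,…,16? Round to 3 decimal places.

Sum of periods 6–16: 344 + 142 + 147 + 136 + 431 + 470 + 179 + 21 + 246 + 477 + 326 = 2919
Divide by 11: 2919 / 11 = 265.364

265.364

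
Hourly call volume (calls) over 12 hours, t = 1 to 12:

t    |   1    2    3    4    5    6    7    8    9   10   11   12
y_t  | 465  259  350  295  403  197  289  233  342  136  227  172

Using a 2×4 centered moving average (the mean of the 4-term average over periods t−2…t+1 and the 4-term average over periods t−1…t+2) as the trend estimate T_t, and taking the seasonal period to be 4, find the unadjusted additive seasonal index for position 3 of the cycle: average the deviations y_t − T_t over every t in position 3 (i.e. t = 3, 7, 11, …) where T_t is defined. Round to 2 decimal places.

15.81

Season position 3 occurs at t = 3, 7 (where T_t is defined).
t=3: T_3 = 334.5000; y_3 − T_3 = 350 − 334.5000 = 15.5000
t=7: T_7 = 272.8750; y_7 − T_7 = 289 − 272.8750 = 16.1250
Mean deviation: (15.5000 + 16.1250) / 2 = 15.81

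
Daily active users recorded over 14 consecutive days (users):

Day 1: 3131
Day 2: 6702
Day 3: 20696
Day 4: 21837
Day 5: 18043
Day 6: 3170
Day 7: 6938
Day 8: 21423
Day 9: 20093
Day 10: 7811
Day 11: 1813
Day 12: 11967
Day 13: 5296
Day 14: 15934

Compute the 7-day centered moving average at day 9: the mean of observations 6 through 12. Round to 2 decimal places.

Sum of periods 6–12: 3170 + 6938 + 21423 + 20093 + 7811 + 1813 + 11967 = 73215
Divide by 7: 73215 / 7 = 10459.29

10459.29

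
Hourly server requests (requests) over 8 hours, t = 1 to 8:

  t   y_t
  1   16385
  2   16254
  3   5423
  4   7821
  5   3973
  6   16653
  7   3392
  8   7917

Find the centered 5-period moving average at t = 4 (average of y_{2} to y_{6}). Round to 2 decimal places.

10024.80

Sum of periods 2–6: 16254 + 5423 + 7821 + 3973 + 16653 = 50124
Divide by 5: 50124 / 5 = 10024.80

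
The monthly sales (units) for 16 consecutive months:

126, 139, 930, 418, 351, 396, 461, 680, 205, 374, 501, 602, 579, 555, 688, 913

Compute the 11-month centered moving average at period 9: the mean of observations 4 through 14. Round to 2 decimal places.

Sum of periods 4–14: 418 + 351 + 396 + 461 + 680 + 205 + 374 + 501 + 602 + 579 + 555 = 5122
Divide by 11: 5122 / 11 = 465.64

465.64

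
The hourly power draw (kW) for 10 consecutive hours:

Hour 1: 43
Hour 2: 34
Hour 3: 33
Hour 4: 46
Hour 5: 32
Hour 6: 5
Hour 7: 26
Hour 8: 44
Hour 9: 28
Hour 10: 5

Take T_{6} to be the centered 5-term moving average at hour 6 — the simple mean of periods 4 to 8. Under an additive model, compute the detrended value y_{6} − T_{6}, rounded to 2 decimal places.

-25.60

Trend T_6 = (46 + 32 + 5 + 26 + 44) / 5 = 153/5 = 30.6000
Detrended value: 5 − 30.6000 = -25.60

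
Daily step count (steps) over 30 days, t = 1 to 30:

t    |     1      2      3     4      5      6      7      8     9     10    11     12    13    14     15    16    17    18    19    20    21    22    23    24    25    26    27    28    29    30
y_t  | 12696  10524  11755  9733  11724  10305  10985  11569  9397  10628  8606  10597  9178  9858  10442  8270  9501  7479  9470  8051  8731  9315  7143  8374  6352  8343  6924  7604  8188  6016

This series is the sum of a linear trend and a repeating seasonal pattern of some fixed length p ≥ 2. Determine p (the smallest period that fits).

First differences y_{t+1} − y_t: -2172, 1231, -2022, 1991, -1419, 680, 584, -2172, 1231, -2022, 1991, -1419, 680, 584, -2172, 1231, …
The difference pattern repeats every 7 terms and not for any smaller step, so p = 7.

7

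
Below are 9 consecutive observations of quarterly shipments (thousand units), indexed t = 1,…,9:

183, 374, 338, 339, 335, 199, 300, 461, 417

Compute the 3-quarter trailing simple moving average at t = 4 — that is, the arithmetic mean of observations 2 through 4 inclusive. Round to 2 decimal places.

Sum of periods 2–4: 374 + 338 + 339 = 1051
Divide by 3: 1051 / 3 = 350.33

350.33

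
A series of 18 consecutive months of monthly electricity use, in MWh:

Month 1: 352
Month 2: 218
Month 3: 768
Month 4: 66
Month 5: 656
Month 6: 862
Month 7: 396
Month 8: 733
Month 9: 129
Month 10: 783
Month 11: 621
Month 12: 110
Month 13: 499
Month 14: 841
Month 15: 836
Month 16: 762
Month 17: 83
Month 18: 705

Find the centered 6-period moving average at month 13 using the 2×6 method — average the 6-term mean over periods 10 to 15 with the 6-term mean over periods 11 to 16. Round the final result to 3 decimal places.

613.250

Sum over 10–15: 783 + 621 + 110 + 499 + 841 + 836 = 3690
Sum over 11–16: 621 + 110 + 499 + 841 + 836 + 762 = 3669
CMA at t=13 = (3690 + 3669) / (2·6) = 7359 / 12 = 613.250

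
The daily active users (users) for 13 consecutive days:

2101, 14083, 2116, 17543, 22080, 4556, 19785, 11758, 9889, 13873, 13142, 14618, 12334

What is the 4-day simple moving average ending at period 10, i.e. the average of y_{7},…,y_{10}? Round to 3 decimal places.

Sum of periods 7–10: 19785 + 11758 + 9889 + 13873 = 55305
Divide by 4: 55305 / 4 = 13826.250

13826.250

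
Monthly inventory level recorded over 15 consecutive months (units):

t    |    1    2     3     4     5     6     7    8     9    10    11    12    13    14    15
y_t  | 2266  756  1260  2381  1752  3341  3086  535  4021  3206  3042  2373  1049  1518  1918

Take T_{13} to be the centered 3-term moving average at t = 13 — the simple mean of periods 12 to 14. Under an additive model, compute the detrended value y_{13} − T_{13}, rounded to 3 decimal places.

Trend T_13 = (2373 + 1049 + 1518) / 3 = 4940/3 = 1646.66667
Detrended value: 1049 − 1646.66667 = -597.667

-597.667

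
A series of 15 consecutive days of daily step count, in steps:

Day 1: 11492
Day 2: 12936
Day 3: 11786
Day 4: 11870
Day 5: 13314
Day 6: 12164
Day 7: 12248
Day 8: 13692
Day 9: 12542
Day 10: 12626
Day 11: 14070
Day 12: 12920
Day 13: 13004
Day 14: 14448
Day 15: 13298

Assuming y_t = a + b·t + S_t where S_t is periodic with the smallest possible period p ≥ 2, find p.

First differences y_{t+1} − y_t: 1444, -1150, 84, 1444, -1150, 84, 1444, -1150, …
The difference pattern repeats every 3 terms and not for any smaller step, so p = 3.

3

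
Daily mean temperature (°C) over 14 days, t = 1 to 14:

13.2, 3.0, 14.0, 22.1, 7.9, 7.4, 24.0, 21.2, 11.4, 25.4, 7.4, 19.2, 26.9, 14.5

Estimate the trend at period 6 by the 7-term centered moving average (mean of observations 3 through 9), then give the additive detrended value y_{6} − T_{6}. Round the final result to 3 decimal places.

-8.029

Trend T_6 = (14.0 + 22.1 + 7.9 + 7.4 + 24.0 + 21.2 + 11.4) / 7 = 108.0/7 = 15.42857
Detrended value: 7.4 − 15.42857 = -8.029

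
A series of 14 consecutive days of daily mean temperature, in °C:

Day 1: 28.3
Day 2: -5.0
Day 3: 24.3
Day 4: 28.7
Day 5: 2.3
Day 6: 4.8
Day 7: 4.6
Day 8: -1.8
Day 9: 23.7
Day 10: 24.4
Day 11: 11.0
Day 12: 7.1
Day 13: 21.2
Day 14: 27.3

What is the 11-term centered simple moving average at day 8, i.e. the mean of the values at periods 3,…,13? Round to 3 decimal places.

Sum of periods 3–13: 24.3 + 28.7 + 2.3 + 4.8 + 4.6 + (-1.8) + 23.7 + 24.4 + 11.0 + 7.1 + 21.2 = 150.3
Divide by 11: 150.3 / 11 = 13.664

13.664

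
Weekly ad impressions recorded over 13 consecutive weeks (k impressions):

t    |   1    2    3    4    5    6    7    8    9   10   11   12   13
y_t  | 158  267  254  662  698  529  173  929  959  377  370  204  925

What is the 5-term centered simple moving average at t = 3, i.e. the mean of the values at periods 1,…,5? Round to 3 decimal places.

Sum of periods 1–5: 158 + 267 + 254 + 662 + 698 = 2039
Divide by 5: 2039 / 5 = 407.800

407.800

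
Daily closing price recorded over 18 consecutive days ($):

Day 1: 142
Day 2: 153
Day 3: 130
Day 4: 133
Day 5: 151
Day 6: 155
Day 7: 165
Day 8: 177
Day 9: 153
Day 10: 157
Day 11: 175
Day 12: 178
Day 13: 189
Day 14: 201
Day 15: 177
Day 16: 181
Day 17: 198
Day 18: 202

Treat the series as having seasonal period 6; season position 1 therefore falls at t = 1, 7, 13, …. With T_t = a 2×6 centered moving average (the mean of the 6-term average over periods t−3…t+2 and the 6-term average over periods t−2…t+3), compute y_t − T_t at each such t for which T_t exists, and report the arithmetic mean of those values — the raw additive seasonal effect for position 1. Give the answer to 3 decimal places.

Season position 1 occurs at t = 7, 13 (where T_t is defined).
t=7: T_7 = 157.66667; y_7 − T_7 = 165 − 157.66667 = 7.33333
t=13: T_13 = 181.50000; y_13 − T_13 = 189 − 181.50000 = 7.50000
Mean deviation: (7.33333 + 7.50000) / 2 = 7.417

7.417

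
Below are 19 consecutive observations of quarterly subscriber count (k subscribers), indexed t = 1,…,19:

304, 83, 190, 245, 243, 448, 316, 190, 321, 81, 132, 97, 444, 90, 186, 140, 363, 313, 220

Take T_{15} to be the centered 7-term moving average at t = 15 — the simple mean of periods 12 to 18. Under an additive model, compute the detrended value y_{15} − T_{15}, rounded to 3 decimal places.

Trend T_15 = (97 + 444 + 90 + 186 + 140 + 363 + 313) / 7 = 1633/7 = 233.28571
Detrended value: 186 − 233.28571 = -47.286

-47.286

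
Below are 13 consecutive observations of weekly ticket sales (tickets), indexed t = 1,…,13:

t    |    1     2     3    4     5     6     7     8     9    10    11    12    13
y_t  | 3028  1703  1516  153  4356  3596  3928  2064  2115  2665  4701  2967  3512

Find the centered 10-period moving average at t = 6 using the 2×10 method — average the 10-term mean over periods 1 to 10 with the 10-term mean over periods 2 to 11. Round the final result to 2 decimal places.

Sum over 1–10: 3028 + 1703 + 1516 + 153 + 4356 + 3596 + 3928 + 2064 + 2115 + 2665 = 25124
Sum over 2–11: 1703 + 1516 + 153 + 4356 + 3596 + 3928 + 2064 + 2115 + 2665 + 4701 = 26797
CMA at t=6 = (25124 + 26797) / (2·10) = 51921 / 20 = 2596.05

2596.05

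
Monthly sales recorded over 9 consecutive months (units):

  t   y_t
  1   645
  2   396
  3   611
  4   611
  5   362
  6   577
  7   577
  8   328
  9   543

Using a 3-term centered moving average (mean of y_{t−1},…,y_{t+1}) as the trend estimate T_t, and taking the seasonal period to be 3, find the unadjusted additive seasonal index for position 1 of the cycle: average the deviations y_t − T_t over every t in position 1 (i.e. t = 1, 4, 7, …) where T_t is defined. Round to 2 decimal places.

Season position 1 occurs at t = 4, 7 (where T_t is defined).
t=4: T_4 = 528.0000; y_4 − T_4 = 611 − 528.0000 = 83.0000
t=7: T_7 = 494.0000; y_7 − T_7 = 577 − 494.0000 = 83.0000
Mean deviation: (83.0000 + 83.0000) / 2 = 83.00

83.00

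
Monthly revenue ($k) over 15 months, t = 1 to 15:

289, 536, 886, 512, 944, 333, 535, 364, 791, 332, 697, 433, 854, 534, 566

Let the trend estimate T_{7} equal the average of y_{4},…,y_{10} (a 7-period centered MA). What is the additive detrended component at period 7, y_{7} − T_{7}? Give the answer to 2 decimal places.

Trend T_7 = (512 + 944 + 333 + 535 + 364 + 791 + 332) / 7 = 3811/7 = 544.4286
Detrended value: 535 − 544.4286 = -9.43

-9.43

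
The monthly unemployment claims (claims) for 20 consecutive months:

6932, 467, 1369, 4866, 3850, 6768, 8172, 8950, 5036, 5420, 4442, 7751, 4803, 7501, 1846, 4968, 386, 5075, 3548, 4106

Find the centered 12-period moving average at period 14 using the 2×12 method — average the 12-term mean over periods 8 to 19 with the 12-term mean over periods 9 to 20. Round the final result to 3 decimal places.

4775.333

Sum over 8–19: 8950 + 5036 + 5420 + 4442 + 7751 + 4803 + 7501 + 1846 + 4968 + 386 + 5075 + 3548 = 59726
Sum over 9–20: 5036 + 5420 + 4442 + 7751 + 4803 + 7501 + 1846 + 4968 + 386 + 5075 + 3548 + 4106 = 54882
CMA at t=14 = (59726 + 54882) / (2·12) = 114608 / 24 = 4775.333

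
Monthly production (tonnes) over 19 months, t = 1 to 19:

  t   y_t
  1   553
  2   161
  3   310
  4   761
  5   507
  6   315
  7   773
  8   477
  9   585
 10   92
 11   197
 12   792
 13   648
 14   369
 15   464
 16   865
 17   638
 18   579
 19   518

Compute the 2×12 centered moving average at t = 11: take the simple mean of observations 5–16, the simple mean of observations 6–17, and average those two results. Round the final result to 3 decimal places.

512.458

Sum over 5–16: 507 + 315 + 773 + 477 + 585 + 92 + 197 + 792 + 648 + 369 + 464 + 865 = 6084
Sum over 6–17: 315 + 773 + 477 + 585 + 92 + 197 + 792 + 648 + 369 + 464 + 865 + 638 = 6215
CMA at t=11 = (6084 + 6215) / (2·12) = 12299 / 24 = 512.458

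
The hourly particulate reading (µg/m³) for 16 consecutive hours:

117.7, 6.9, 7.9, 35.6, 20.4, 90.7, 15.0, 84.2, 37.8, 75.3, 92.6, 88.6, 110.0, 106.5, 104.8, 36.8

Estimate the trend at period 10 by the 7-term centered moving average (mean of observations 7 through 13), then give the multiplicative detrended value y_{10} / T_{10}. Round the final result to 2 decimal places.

Trend T_10 = (15.0 + 84.2 + 37.8 + 75.3 + 92.6 + 88.6 + 110.0) / 7 = 503.5/7 = 71.9286
Ratio to trend: 75.3 / 71.9286 = 1.05

1.05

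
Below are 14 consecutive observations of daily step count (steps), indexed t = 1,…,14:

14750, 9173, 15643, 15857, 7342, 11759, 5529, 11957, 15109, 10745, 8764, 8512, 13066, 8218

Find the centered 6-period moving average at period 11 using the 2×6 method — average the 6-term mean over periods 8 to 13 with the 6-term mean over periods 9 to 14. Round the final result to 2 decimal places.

Sum over 8–13: 11957 + 15109 + 10745 + 8764 + 8512 + 13066 = 68153
Sum over 9–14: 15109 + 10745 + 8764 + 8512 + 13066 + 8218 = 64414
CMA at t=11 = (68153 + 64414) / (2·6) = 132567 / 12 = 11047.25

11047.25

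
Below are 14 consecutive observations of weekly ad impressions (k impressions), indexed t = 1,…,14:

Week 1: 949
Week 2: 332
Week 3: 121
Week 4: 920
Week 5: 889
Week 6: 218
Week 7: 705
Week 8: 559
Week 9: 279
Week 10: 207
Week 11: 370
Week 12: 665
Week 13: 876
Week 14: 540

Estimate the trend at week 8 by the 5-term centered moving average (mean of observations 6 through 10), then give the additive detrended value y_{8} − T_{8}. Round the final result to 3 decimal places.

Trend T_8 = (218 + 705 + 559 + 279 + 207) / 5 = 1968/5 = 393.60000
Detrended value: 559 − 393.60000 = 165.400

165.400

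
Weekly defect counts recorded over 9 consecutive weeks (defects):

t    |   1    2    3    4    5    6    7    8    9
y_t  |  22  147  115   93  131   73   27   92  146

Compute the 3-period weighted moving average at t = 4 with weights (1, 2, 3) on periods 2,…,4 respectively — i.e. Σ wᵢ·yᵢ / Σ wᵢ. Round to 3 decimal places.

109.333

Weighted sum: 1·147 + 2·115 + 3·93 = 147 + 230 + 279 = 656
Weight total: 1 + 2 + 3 = 6
WMA = 656 / 6 = 109.333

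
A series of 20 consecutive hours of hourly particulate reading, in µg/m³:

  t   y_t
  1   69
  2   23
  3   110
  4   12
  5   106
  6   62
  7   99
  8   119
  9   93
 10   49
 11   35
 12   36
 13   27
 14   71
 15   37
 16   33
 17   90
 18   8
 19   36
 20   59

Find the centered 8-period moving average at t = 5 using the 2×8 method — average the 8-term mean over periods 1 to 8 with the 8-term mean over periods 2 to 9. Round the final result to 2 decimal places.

76.50

Sum over 1–8: 69 + 23 + 110 + 12 + 106 + 62 + 99 + 119 = 600
Sum over 2–9: 23 + 110 + 12 + 106 + 62 + 99 + 119 + 93 = 624
CMA at t=5 = (600 + 624) / (2·8) = 1224 / 16 = 76.50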